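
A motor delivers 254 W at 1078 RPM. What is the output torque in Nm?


omega = 1078 * 2*pi/60 = 112.8879 rad/s
tau = P / omega = 254 / 112.8879
= 2.25 Nm


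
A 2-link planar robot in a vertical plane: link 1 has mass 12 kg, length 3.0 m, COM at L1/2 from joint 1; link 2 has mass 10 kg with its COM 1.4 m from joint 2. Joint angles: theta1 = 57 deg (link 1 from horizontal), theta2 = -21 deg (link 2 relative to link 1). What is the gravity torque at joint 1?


Horizontal distance from joint 1 to link-1 COM:
  x_c1 = (L1/2)*cos(t1) = 1.5 * 0.5446 = 0.817 m
Horizontal distance from joint 1 to link-2 COM:
  x_c2 = L1*cos(t1) + Lc2*cos(t1+t2)
       = 3.0*0.5446 + 1.4*0.809 = 2.7665 m
tau1 = m1*g*x_c1 + m2*g*x_c2
     = 12*9.81*0.817 + 10*9.81*2.7665
     = 96.1724 + 271.3977
     = 367.57 Nm


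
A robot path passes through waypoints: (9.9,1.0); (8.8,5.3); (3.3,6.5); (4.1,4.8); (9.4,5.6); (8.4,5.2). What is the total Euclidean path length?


Segment lengths:
  seg1 = sqrt((-1.1)^2 + (4.3)^2) = 4.4385
  seg2 = sqrt((-5.5)^2 + (1.2)^2) = 5.6294
  seg3 = sqrt((0.8)^2 + (-1.7)^2) = 1.8788
  seg4 = sqrt((5.3)^2 + (0.8)^2) = 5.36
  seg5 = sqrt((-1.0)^2 + (-0.4)^2) = 1.077
Total = 18.3838


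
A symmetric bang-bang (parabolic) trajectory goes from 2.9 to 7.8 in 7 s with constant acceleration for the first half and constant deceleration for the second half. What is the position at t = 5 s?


Symmetric rest-to-rest: each phase covers (pf-p0)/2 in time T/2. 0.5*a*(T/2)^2 = (pf-p0)/2 => a = 4*(pf-p0)/T^2
a = 4*(7.8-2.9)/7^2 = 0.4
t = 5 is in the deceleration phase (t > T/2).
p = pf - 0.5*a*(T-t)^2 = 7.8 - 0.5*0.4*2^2
= 7.0


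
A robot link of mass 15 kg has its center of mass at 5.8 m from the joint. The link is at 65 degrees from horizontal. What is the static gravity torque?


tau = m*g*L*cos(angle)
= 15 * 9.81 * 5.8 * cos(65 deg)
= 15 * 9.81 * 5.8 * 0.4226
= 360.692 Nm


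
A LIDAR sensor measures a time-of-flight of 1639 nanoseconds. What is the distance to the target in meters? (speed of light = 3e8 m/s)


tof = 1639 ns = 1.639e-06 s
dist = c * tof / 2
= 3e8 * 1.639e-06 / 2
= 245.85 m


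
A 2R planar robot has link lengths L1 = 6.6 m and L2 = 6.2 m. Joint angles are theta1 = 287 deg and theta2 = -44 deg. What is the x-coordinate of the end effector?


Convert angles to radians: theta1 = 5.0091, theta2 = -0.7679
x = L1*cos(theta1) + L2*cos(theta1+theta2)
x = 1.9297 + -2.8147
x = -0.8851


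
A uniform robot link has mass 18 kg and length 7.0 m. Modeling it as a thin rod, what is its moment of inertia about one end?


I = (1/3) * m * L^2
= (1/3) * 18 * 7.0^2
= 0.333333 * 18 * 49.0
= 294.0 kg*m^2


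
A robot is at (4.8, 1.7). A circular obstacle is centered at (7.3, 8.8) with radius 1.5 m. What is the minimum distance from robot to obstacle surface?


center_dist = sqrt((4.8-7.3)^2 + (1.7-8.8)^2)
= sqrt(6.25 + 50.41)
= 7.5273
min_dist = center_dist - radius = 7.5273 - 1.5 = 6.0273 m


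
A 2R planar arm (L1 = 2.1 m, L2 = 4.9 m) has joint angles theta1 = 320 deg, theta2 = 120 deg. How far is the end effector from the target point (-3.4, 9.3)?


End effector via forward kinematics:
x = L1*cos(t1) + L2*cos(t1+t2) = 2.4596
y = L1*sin(t1) + L2*sin(t1+t2) = 3.4757
Distance to target:
d = sqrt((-3.4 - 2.4596)^2 + (9.3 - 3.4757)^2)
= sqrt(34.3346 + 33.9224)
= 8.2618 m


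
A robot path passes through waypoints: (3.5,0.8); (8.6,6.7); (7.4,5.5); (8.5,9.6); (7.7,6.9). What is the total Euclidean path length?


Segment lengths:
  seg1 = sqrt((5.1)^2 + (5.9)^2) = 7.7987
  seg2 = sqrt((-1.2)^2 + (-1.2)^2) = 1.6971
  seg3 = sqrt((1.1)^2 + (4.1)^2) = 4.245
  seg4 = sqrt((-0.8)^2 + (-2.7)^2) = 2.816
Total = 16.5568


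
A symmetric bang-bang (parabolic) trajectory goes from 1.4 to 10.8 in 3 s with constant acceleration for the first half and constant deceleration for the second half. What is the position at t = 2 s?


Symmetric rest-to-rest: each phase covers (pf-p0)/2 in time T/2. 0.5*a*(T/2)^2 = (pf-p0)/2 => a = 4*(pf-p0)/T^2
a = 4*(10.8-1.4)/3^2 = 4.1778
t = 2 is in the deceleration phase (t > T/2).
p = pf - 0.5*a*(T-t)^2 = 10.8 - 0.5*4.1778*1^2
= 8.7111


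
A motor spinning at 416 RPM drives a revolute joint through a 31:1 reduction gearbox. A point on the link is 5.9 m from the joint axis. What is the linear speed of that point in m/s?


omega_motor = 416 * 2*pi/60 = 43.5634 rad/s
omega_joint = omega_motor / 31 = 1.4053 rad/s
v = omega_joint * r = 1.4053 * 5.9
= 8.2911 m/s


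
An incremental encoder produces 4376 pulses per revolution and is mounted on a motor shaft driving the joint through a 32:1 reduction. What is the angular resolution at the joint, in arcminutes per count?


counts per rev = 4376
effective counts at joint = 4376 * 32 = 140032
resolution = 360*60 / 140032
= 0.1543 arcmin/count


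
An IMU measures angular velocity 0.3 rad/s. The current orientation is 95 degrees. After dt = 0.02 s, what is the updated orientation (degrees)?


delta_theta = w * dt = 0.3 * 0.02 = 0.006 rad
= 0.3438 deg
theta_new = 95 + 0.3438 = 95.3438 deg


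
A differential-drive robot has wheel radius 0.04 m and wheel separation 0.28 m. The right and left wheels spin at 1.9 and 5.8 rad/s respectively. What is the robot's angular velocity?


vR = r*wR = 0.04*1.9 = 0.076 m/s
vL = r*wL = 0.04*5.8 = 0.232 m/s
v = (vR+vL)/2 = 0.154 m/s
omega = (vR-vL)/L = -0.5571 rad/s
angular velocity = -0.5571 rad/s


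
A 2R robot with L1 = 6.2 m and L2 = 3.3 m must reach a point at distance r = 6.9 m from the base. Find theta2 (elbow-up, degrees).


cos(theta2) = (r^2 - L1^2 - L2^2) / (2*L1*L2)
cos(theta2) = (47.61 - 38.44 - 10.89) / 40.92
cos(theta2) = -0.042033
theta2 = 92.409 degrees


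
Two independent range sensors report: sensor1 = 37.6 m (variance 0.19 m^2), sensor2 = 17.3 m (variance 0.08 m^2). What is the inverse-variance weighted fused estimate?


w1 = (1/var1) / (1/var1 + 1/var2)
   = 5.2632 / (5.2632 + 12.5) = 0.2963
w2 = 1 - w1 = 0.7037
fused = w1*s1 + w2*s2 = 11.1407 + 12.1741
= 23.3148 m


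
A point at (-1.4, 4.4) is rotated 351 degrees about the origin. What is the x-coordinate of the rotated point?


x' = x*cos(theta) - y*sin(theta)
cos(351 deg) = 0.9877, sin(351 deg) = -0.1564
x' = -1.4 * 0.9877 - 4.4 * -0.1564
= -1.3828 - -0.6883
= -0.6945


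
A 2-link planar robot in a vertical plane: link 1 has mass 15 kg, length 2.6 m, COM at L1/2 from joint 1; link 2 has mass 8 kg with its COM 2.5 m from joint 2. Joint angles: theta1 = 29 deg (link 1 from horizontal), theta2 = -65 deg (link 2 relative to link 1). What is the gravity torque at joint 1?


Horizontal distance from joint 1 to link-1 COM:
  x_c1 = (L1/2)*cos(t1) = 1.3 * 0.8746 = 1.137 m
Horizontal distance from joint 1 to link-2 COM:
  x_c2 = L1*cos(t1) + Lc2*cos(t1+t2)
       = 2.6*0.8746 + 2.5*0.809 = 4.2966 m
tau1 = m1*g*x_c1 + m2*g*x_c2
     = 15*9.81*1.137 + 8*9.81*4.2966
     = 167.3104 + 337.1935
     = 504.5039 Nm


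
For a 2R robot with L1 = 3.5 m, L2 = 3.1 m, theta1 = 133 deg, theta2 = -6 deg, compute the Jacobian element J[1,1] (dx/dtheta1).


J[1,1] = -L1*sin(t1) - L2*sin(t1+t2)
= -3.5*sin(133) - 3.1*sin(127)
= -5.0355


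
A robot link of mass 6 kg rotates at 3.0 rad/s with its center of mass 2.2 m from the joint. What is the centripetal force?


F = m * omega^2 * r
= 6 * 3.0^2 * 2.2
= 6 * 9.0 * 2.2
= 118.8 N


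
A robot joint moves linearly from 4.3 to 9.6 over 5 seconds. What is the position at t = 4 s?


s = t/T = 4/5 = 0.8
p(t) = p0 + (pf-p0)*s
= 4.3 + (9.6 - 4.3) * 0.8
= 8.54


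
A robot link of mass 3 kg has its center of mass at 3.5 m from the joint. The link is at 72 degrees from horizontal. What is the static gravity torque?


tau = m*g*L*cos(angle)
= 3 * 9.81 * 3.5 * cos(72 deg)
= 3 * 9.81 * 3.5 * 0.309
= 31.8303 Nm


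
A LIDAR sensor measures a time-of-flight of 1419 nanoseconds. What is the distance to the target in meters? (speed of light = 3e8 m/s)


tof = 1419 ns = 1.419e-06 s
dist = c * tof / 2
= 3e8 * 1.419e-06 / 2
= 212.85 m


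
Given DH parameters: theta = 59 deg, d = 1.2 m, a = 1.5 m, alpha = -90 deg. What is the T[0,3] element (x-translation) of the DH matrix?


T[0,3] = a * cos(theta)
= 1.5 * cos(59 deg)
= 1.5 * 0.515
= 0.7726


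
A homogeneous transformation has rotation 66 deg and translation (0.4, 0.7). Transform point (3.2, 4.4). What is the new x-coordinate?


x' = cos(theta)*px - sin(theta)*py + tx
= 0.4067*3.2 - 0.9135*4.4 + 0.4
= -2.318


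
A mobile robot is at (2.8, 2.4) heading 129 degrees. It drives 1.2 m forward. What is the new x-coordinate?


x_new = x0 + d*cos(theta)
= 2.8 + 1.2*cos(129)
= 2.8 + -0.7552
= 2.0448


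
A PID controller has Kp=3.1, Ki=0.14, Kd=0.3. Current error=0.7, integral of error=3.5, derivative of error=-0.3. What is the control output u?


u = Kp*e + Ki*int(e) + Kd*de/dt
= 3.1*0.7 + 0.14*3.5 + 0.3*(-0.3)
= 2.17 + 0.49 + -0.09
= 2.57


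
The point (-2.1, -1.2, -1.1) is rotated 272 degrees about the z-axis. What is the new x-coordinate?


Rotation about z-axis: x' = x*cos(theta) - y*sin(theta)
= -2.1 * 0.0349 - -1.2 * -0.9994
= -1.2726


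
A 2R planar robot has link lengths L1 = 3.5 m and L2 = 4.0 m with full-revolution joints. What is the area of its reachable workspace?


r_max = L1 + L2 = 7.5 m
r_min = |L1 - L2| = 0.5 m
Area = pi*(r_max^2 - r_min^2)
= pi*(56.25 - 0.25)
= pi * 56.0
= 175.9292 m^2


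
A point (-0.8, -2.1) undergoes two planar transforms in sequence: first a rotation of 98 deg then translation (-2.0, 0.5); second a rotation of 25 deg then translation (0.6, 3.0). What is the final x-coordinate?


After transform 1:
x1 = cos(98)*-0.8 - sin(98)*-2.1 + -2.0 = 0.1909
y1 = sin(98)*-0.8 + cos(98)*-2.1 + 0.5 = 0.0
After transform 2:
x2 = cos(25)*0.1909 - sin(25)*0.0 + 0.6
= 0.773


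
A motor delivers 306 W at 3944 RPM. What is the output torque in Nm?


omega = 3944 * 2*pi/60 = 413.0147 rad/s
tau = P / omega = 306 / 413.0147
= 0.7409 Nm


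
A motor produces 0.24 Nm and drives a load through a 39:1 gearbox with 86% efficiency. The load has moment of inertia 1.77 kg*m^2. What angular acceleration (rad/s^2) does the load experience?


tau_out = tau_motor * N * eta
= 0.24 * 39 * 0.86 = 8.0496 Nm
alpha = tau_out / I = 8.0496 / 1.77
= 4.5478 rad/s^2


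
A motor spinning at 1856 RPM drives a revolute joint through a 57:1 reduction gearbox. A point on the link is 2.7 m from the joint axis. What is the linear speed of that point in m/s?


omega_motor = 1856 * 2*pi/60 = 194.3599 rad/s
omega_joint = omega_motor / 57 = 3.4098 rad/s
v = omega_joint * r = 3.4098 * 2.7
= 9.2065 m/s


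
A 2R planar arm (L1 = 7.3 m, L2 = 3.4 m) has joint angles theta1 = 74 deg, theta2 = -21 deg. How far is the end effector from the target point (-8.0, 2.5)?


End effector via forward kinematics:
x = L1*cos(t1) + L2*cos(t1+t2) = 4.0583
y = L1*sin(t1) + L2*sin(t1+t2) = 9.7326
Distance to target:
d = sqrt((-8.0 - 4.0583)^2 + (2.5 - 9.7326)^2)
= sqrt(145.4032 + 52.3101)
= 14.0611 m


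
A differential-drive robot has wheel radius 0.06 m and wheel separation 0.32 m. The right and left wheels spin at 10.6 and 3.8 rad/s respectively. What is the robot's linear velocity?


vR = r*wR = 0.06*10.6 = 0.636 m/s
vL = r*wL = 0.06*3.8 = 0.228 m/s
v = (vR+vL)/2 = 0.432 m/s
omega = (vR-vL)/L = 1.275 rad/s
linear velocity = 0.432 m/s


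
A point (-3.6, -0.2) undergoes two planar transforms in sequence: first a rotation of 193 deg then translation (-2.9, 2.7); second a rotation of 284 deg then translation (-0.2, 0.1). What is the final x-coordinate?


After transform 1:
x1 = cos(193)*-3.6 - sin(193)*-0.2 + -2.9 = 0.5627
y1 = sin(193)*-3.6 + cos(193)*-0.2 + 2.7 = 3.7047
After transform 2:
x2 = cos(284)*0.5627 - sin(284)*3.7047 + -0.2
= 3.5308


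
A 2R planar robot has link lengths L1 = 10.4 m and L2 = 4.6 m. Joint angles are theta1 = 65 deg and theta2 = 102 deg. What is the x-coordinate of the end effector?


Convert angles to radians: theta1 = 1.1345, theta2 = 1.7802
x = L1*cos(theta1) + L2*cos(theta1+theta2)
x = 4.3952 + -4.4821
x = -0.0869


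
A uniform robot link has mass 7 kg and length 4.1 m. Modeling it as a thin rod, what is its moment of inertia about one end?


I = (1/3) * m * L^2
= (1/3) * 7 * 4.1^2
= 0.333333 * 7 * 16.81
= 39.2233 kg*m^2


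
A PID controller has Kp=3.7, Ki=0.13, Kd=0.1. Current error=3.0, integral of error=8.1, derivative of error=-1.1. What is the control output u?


u = Kp*e + Ki*int(e) + Kd*de/dt
= 3.7*3.0 + 0.13*8.1 + 0.1*(-1.1)
= 11.1 + 1.053 + -0.11
= 12.043


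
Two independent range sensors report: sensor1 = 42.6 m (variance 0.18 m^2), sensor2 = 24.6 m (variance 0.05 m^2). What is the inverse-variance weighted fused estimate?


w1 = (1/var1) / (1/var1 + 1/var2)
   = 5.5556 / (5.5556 + 20.0) = 0.2174
w2 = 1 - w1 = 0.7826
fused = w1*s1 + w2*s2 = 9.2609 + 19.2522
= 28.513 m


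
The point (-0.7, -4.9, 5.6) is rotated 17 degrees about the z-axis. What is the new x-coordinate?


Rotation about z-axis: x' = x*cos(theta) - y*sin(theta)
= -0.7 * 0.9563 - -4.9 * 0.2924
= 0.7632


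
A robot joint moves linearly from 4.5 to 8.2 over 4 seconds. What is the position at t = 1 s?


s = t/T = 1/4 = 0.25
p(t) = p0 + (pf-p0)*s
= 4.5 + (8.2 - 4.5) * 0.25
= 5.425


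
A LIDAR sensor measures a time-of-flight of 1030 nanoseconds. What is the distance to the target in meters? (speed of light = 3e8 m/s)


tof = 1030 ns = 1.03e-06 s
dist = c * tof / 2
= 3e8 * 1.03e-06 / 2
= 154.5 m


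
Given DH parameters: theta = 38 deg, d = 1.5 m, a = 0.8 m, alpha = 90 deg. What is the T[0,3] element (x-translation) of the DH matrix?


T[0,3] = a * cos(theta)
= 0.8 * cos(38 deg)
= 0.8 * 0.788
= 0.6304


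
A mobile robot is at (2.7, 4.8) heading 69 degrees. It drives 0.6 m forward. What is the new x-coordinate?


x_new = x0 + d*cos(theta)
= 2.7 + 0.6*cos(69)
= 2.7 + 0.215
= 2.915


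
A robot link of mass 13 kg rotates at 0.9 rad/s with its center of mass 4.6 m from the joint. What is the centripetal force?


F = m * omega^2 * r
= 13 * 0.9^2 * 4.6
= 13 * 0.81 * 4.6
= 48.438 N


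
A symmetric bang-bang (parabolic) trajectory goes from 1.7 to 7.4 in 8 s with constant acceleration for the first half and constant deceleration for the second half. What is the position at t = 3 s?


Symmetric rest-to-rest: each phase covers (pf-p0)/2 in time T/2. 0.5*a*(T/2)^2 = (pf-p0)/2 => a = 4*(pf-p0)/T^2
a = 4*(7.4-1.7)/8^2 = 0.3563
t = 3 is in the acceleration phase (t <= T/2).
p = p0 + 0.5*a*t^2 = 1.7 + 0.5*0.3563*3^2
= 3.3031


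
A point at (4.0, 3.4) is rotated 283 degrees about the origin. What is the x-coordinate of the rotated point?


x' = x*cos(theta) - y*sin(theta)
cos(283 deg) = 0.225, sin(283 deg) = -0.9744
x' = 4.0 * 0.225 - 3.4 * -0.9744
= 0.8998 - -3.3129
= 4.2127


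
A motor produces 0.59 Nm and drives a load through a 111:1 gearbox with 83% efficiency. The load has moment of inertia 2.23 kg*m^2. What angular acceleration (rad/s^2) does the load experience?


tau_out = tau_motor * N * eta
= 0.59 * 111 * 0.83 = 54.3567 Nm
alpha = tau_out / I = 54.3567 / 2.23
= 24.3752 rad/s^2


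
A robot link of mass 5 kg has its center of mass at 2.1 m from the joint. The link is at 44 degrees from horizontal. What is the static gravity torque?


tau = m*g*L*cos(angle)
= 5 * 9.81 * 2.1 * cos(44 deg)
= 5 * 9.81 * 2.1 * 0.7193
= 74.0956 Nm


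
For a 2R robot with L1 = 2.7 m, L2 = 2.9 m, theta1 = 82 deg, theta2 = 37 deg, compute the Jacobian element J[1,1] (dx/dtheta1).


J[1,1] = -L1*sin(t1) - L2*sin(t1+t2)
= -2.7*sin(82) - 2.9*sin(119)
= -5.2101


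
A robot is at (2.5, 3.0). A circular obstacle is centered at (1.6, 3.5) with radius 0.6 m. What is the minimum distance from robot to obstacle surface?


center_dist = sqrt((2.5-1.6)^2 + (3.0-3.5)^2)
= sqrt(0.81 + 0.25)
= 1.0296
min_dist = center_dist - radius = 1.0296 - 0.6 = 0.4296 m


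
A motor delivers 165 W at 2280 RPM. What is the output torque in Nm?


omega = 2280 * 2*pi/60 = 238.761 rad/s
tau = P / omega = 165 / 238.761
= 0.6911 Nm


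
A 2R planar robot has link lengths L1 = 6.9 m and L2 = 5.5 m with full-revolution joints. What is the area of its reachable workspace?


r_max = L1 + L2 = 12.4 m
r_min = |L1 - L2| = 1.4 m
Area = pi*(r_max^2 - r_min^2)
= pi*(153.76 - 1.96)
= pi * 151.8
= 476.8938 m^2


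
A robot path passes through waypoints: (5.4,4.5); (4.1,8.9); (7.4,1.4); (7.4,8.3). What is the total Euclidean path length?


Segment lengths:
  seg1 = sqrt((-1.3)^2 + (4.4)^2) = 4.588
  seg2 = sqrt((3.3)^2 + (-7.5)^2) = 8.1939
  seg3 = sqrt((0.0)^2 + (6.9)^2) = 6.9
Total = 19.6819


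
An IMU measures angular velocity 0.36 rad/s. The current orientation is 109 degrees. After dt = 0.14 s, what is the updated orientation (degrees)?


delta_theta = w * dt = 0.36 * 0.14 = 0.0504 rad
= 2.8877 deg
theta_new = 109 + 2.8877 = 111.8877 deg


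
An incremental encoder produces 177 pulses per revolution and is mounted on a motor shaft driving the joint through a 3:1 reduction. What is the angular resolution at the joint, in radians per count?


counts per rev = 177
effective counts at joint = 177 * 3 = 531
resolution = 2*pi / 531
= 0.0118 rad/count


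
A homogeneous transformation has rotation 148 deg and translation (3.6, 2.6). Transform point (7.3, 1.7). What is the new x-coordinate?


x' = cos(theta)*px - sin(theta)*py + tx
= -0.848*7.3 - 0.5299*1.7 + 3.6
= -3.4916


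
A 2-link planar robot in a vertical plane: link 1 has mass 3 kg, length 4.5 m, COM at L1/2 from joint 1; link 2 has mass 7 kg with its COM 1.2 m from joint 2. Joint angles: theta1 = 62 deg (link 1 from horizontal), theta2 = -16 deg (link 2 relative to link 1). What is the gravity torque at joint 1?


Horizontal distance from joint 1 to link-1 COM:
  x_c1 = (L1/2)*cos(t1) = 2.25 * 0.4695 = 1.0563 m
Horizontal distance from joint 1 to link-2 COM:
  x_c2 = L1*cos(t1) + Lc2*cos(t1+t2)
       = 4.5*0.4695 + 1.2*0.6947 = 2.9462 m
tau1 = m1*g*x_c1 + m2*g*x_c2
     = 3*9.81*1.0563 + 7*9.81*2.9462
     = 31.0872 + 202.3164
     = 233.4036 Nm


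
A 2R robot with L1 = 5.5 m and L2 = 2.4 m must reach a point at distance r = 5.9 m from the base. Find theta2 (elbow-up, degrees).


cos(theta2) = (r^2 - L1^2 - L2^2) / (2*L1*L2)
cos(theta2) = (34.81 - 30.25 - 5.76) / 26.4
cos(theta2) = -0.045455
theta2 = 92.6053 degrees


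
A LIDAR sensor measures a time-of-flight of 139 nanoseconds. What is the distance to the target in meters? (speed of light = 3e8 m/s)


tof = 139 ns = 1.39e-07 s
dist = c * tof / 2
= 3e8 * 1.39e-07 / 2
= 20.85 m


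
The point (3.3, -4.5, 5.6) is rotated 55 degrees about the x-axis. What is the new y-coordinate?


Rotation about x-axis: y' = y*cos(theta) - z*sin(theta)
= -4.5 * 0.5736 - 5.6 * 0.8192
= -7.1683


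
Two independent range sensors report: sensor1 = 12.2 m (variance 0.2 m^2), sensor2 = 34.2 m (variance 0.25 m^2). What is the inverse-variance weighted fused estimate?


w1 = (1/var1) / (1/var1 + 1/var2)
   = 5.0 / (5.0 + 4.0) = 0.5556
w2 = 1 - w1 = 0.4444
fused = w1*s1 + w2*s2 = 6.7778 + 15.2
= 21.9778 m


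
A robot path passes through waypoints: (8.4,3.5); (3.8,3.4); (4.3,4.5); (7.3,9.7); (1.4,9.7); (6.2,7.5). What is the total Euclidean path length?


Segment lengths:
  seg1 = sqrt((-4.6)^2 + (-0.1)^2) = 4.6011
  seg2 = sqrt((0.5)^2 + (1.1)^2) = 1.2083
  seg3 = sqrt((3.0)^2 + (5.2)^2) = 6.0033
  seg4 = sqrt((-5.9)^2 + (0.0)^2) = 5.9
  seg5 = sqrt((4.8)^2 + (-2.2)^2) = 5.2802
Total = 22.9929


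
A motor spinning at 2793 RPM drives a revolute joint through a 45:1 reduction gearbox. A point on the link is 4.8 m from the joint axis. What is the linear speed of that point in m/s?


omega_motor = 2793 * 2*pi/60 = 292.4823 rad/s
omega_joint = omega_motor / 45 = 6.4996 rad/s
v = omega_joint * r = 6.4996 * 4.8
= 31.1981 m/s


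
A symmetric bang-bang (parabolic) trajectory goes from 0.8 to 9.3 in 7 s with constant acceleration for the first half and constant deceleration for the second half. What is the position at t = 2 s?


Symmetric rest-to-rest: each phase covers (pf-p0)/2 in time T/2. 0.5*a*(T/2)^2 = (pf-p0)/2 => a = 4*(pf-p0)/T^2
a = 4*(9.3-0.8)/7^2 = 0.6939
t = 2 is in the acceleration phase (t <= T/2).
p = p0 + 0.5*a*t^2 = 0.8 + 0.5*0.6939*2^2
= 2.1878


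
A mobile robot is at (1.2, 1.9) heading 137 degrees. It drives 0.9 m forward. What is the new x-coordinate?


x_new = x0 + d*cos(theta)
= 1.2 + 0.9*cos(137)
= 1.2 + -0.6582
= 0.5418


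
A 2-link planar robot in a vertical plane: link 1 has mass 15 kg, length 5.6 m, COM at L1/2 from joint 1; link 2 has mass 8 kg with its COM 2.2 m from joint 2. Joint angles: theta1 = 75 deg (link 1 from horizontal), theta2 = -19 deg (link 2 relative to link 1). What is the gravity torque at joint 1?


Horizontal distance from joint 1 to link-1 COM:
  x_c1 = (L1/2)*cos(t1) = 2.8 * 0.2588 = 0.7247 m
Horizontal distance from joint 1 to link-2 COM:
  x_c2 = L1*cos(t1) + Lc2*cos(t1+t2)
       = 5.6*0.2588 + 2.2*0.5592 = 2.6796 m
tau1 = m1*g*x_c1 + m2*g*x_c2
     = 15*9.81*0.7247 + 8*9.81*2.6796
     = 106.6386 + 210.2959
     = 316.9345 Nm


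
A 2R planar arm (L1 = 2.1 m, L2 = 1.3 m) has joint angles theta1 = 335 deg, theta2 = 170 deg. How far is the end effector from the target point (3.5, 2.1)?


End effector via forward kinematics:
x = L1*cos(t1) + L2*cos(t1+t2) = 0.8383
y = L1*sin(t1) + L2*sin(t1+t2) = -0.1418
Distance to target:
d = sqrt((3.5 - 0.8383)^2 + (2.1 - -0.1418)^2)
= sqrt(7.0844 + 5.0259)
= 3.48 m


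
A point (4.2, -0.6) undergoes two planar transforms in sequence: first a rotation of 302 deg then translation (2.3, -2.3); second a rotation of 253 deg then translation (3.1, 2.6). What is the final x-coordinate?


After transform 1:
x1 = cos(302)*4.2 - sin(302)*-0.6 + 2.3 = 4.0168
y1 = sin(302)*4.2 + cos(302)*-0.6 + -2.3 = -6.1798
After transform 2:
x2 = cos(253)*4.0168 - sin(253)*-6.1798 + 3.1
= -3.9841


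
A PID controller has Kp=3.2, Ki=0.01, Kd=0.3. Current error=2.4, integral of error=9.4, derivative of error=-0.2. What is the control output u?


u = Kp*e + Ki*int(e) + Kd*de/dt
= 3.2*2.4 + 0.01*9.4 + 0.3*(-0.2)
= 7.68 + 0.094 + -0.06
= 7.714


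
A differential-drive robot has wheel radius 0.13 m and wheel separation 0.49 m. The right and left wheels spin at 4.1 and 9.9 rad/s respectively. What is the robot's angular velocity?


vR = r*wR = 0.13*4.1 = 0.533 m/s
vL = r*wL = 0.13*9.9 = 1.287 m/s
v = (vR+vL)/2 = 0.91 m/s
omega = (vR-vL)/L = -1.5388 rad/s
angular velocity = -1.5388 rad/s


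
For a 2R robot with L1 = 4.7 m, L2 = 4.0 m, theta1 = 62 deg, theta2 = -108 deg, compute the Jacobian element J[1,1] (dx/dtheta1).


J[1,1] = -L1*sin(t1) - L2*sin(t1+t2)
= -4.7*sin(62) - 4.0*sin(-46)
= -1.2725


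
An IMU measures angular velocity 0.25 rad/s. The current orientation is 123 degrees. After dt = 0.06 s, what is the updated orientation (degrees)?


delta_theta = w * dt = 0.25 * 0.06 = 0.015 rad
= 0.8594 deg
theta_new = 123 + 0.8594 = 123.8594 deg


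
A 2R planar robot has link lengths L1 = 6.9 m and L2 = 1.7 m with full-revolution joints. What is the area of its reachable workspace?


r_max = L1 + L2 = 8.6 m
r_min = |L1 - L2| = 5.2 m
Area = pi*(r_max^2 - r_min^2)
= pi*(73.96 - 27.04)
= pi * 46.92
= 147.4035 m^2


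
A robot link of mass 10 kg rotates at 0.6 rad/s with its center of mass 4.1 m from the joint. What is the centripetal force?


F = m * omega^2 * r
= 10 * 0.6^2 * 4.1
= 10 * 0.36 * 4.1
= 14.76 N


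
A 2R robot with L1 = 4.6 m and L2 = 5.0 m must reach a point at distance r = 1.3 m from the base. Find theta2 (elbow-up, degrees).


cos(theta2) = (r^2 - L1^2 - L2^2) / (2*L1*L2)
cos(theta2) = (1.69 - 21.16 - 25.0) / 46.0
cos(theta2) = -0.966739
theta2 = 165.1811 degrees


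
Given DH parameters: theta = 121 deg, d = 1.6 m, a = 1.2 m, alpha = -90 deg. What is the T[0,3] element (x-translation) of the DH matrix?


T[0,3] = a * cos(theta)
= 1.2 * cos(121 deg)
= 1.2 * -0.515
= -0.618


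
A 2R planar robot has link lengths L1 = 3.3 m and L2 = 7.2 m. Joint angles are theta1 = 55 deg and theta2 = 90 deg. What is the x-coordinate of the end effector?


Convert angles to radians: theta1 = 0.9599, theta2 = 1.5708
x = L1*cos(theta1) + L2*cos(theta1+theta2)
x = 1.8928 + -5.8979
x = -4.0051


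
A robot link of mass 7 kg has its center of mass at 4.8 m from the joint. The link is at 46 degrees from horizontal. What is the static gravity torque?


tau = m*g*L*cos(angle)
= 7 * 9.81 * 4.8 * cos(46 deg)
= 7 * 9.81 * 4.8 * 0.6947
= 228.9705 Nm


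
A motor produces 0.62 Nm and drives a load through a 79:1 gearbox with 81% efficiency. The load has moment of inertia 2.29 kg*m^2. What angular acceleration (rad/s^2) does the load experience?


tau_out = tau_motor * N * eta
= 0.62 * 79 * 0.81 = 39.6738 Nm
alpha = tau_out / I = 39.6738 / 2.29
= 17.3248 rad/s^2


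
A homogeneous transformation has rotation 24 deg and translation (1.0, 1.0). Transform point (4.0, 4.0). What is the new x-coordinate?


x' = cos(theta)*px - sin(theta)*py + tx
= 0.9135*4.0 - 0.4067*4.0 + 1.0
= 3.0272


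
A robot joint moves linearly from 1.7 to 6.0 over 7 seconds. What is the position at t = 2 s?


s = t/T = 2/7 = 0.2857
p(t) = p0 + (pf-p0)*s
= 1.7 + (6.0 - 1.7) * 0.2857
= 2.9286


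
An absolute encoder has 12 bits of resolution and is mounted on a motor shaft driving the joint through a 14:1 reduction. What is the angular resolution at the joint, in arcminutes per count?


counts = 2^12 = 4096
effective counts at joint = 4096 * 14 = 57344
resolution = 360*60 / 57344
= 0.3767 arcmin/count


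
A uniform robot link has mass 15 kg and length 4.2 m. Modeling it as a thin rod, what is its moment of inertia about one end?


I = (1/3) * m * L^2
= (1/3) * 15 * 4.2^2
= 0.333333 * 15 * 17.64
= 88.2 kg*m^2


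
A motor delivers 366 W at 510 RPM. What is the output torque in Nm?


omega = 510 * 2*pi/60 = 53.4071 rad/s
tau = P / omega = 366 / 53.4071
= 6.853 Nm


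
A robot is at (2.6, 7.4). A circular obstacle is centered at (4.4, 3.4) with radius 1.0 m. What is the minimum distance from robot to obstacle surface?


center_dist = sqrt((2.6-4.4)^2 + (7.4-3.4)^2)
= sqrt(3.24 + 16.0)
= 4.3863
min_dist = center_dist - radius = 4.3863 - 1.0 = 3.3863 m


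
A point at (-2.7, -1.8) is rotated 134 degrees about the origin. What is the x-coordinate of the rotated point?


x' = x*cos(theta) - y*sin(theta)
cos(134 deg) = -0.6947, sin(134 deg) = 0.7193
x' = -2.7 * -0.6947 - -1.8 * 0.7193
= 1.8756 - -1.2948
= 3.1704


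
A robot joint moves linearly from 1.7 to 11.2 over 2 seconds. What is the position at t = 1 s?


s = t/T = 1/2 = 0.5
p(t) = p0 + (pf-p0)*s
= 1.7 + (11.2 - 1.7) * 0.5
= 6.45


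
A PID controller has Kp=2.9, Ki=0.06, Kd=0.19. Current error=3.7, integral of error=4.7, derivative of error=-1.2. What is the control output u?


u = Kp*e + Ki*int(e) + Kd*de/dt
= 2.9*3.7 + 0.06*4.7 + 0.19*(-1.2)
= 10.73 + 0.282 + -0.228
= 10.784


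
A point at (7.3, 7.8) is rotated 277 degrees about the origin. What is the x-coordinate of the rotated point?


x' = x*cos(theta) - y*sin(theta)
cos(277 deg) = 0.1219, sin(277 deg) = -0.9925
x' = 7.3 * 0.1219 - 7.8 * -0.9925
= 0.8896 - -7.7419
= 8.6315


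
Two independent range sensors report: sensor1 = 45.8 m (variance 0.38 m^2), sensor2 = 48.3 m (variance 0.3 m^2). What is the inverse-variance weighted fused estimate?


w1 = (1/var1) / (1/var1 + 1/var2)
   = 2.6316 / (2.6316 + 3.3333) = 0.4412
w2 = 1 - w1 = 0.5588
fused = w1*s1 + w2*s2 = 20.2059 + 26.9912
= 47.1971 m


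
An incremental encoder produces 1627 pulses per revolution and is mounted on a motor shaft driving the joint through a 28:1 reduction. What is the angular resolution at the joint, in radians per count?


counts per rev = 1627
effective counts at joint = 1627 * 28 = 45556
resolution = 2*pi / 45556
= 1.3792e-04 rad/count


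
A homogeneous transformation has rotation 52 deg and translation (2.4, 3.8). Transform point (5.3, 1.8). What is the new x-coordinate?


x' = cos(theta)*px - sin(theta)*py + tx
= 0.6157*5.3 - 0.788*1.8 + 2.4
= 4.2446


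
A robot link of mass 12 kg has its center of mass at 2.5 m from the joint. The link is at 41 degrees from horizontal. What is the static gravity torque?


tau = m*g*L*cos(angle)
= 12 * 9.81 * 2.5 * cos(41 deg)
= 12 * 9.81 * 2.5 * 0.7547
= 222.111 Nm


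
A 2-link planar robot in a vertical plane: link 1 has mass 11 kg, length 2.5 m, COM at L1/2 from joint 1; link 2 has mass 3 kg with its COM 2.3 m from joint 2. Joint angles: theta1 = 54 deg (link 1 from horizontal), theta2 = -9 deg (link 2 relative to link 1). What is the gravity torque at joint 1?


Horizontal distance from joint 1 to link-1 COM:
  x_c1 = (L1/2)*cos(t1) = 1.25 * 0.5878 = 0.7347 m
Horizontal distance from joint 1 to link-2 COM:
  x_c2 = L1*cos(t1) + Lc2*cos(t1+t2)
       = 2.5*0.5878 + 2.3*0.7071 = 3.0958 m
tau1 = m1*g*x_c1 + m2*g*x_c2
     = 11*9.81*0.7347 + 3*9.81*3.0958
     = 79.2849 + 91.1097
     = 170.3945 Nm


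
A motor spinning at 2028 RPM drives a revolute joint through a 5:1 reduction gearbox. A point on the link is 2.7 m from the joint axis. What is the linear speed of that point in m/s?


omega_motor = 2028 * 2*pi/60 = 212.3717 rad/s
omega_joint = omega_motor / 5 = 42.4743 rad/s
v = omega_joint * r = 42.4743 * 2.7
= 114.6807 m/s


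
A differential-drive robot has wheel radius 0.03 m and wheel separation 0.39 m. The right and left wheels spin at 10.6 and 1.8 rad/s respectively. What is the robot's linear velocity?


vR = r*wR = 0.03*10.6 = 0.318 m/s
vL = r*wL = 0.03*1.8 = 0.054 m/s
v = (vR+vL)/2 = 0.186 m/s
omega = (vR-vL)/L = 0.6769 rad/s
linear velocity = 0.186 m/s


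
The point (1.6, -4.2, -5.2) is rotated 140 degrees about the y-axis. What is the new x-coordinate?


Rotation about y-axis: x' = x*cos(theta) + z*sin(theta)
= 1.6 * -0.766 + -5.2 * 0.6428
= -4.5682


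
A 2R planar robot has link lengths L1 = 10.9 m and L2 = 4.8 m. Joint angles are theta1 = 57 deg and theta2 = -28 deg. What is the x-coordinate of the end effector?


Convert angles to radians: theta1 = 0.9948, theta2 = -0.4887
x = L1*cos(theta1) + L2*cos(theta1+theta2)
x = 5.9366 + 4.1982
x = 10.1347


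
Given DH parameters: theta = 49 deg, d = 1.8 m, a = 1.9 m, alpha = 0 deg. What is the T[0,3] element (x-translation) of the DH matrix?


T[0,3] = a * cos(theta)
= 1.9 * cos(49 deg)
= 1.9 * 0.6561
= 1.2465


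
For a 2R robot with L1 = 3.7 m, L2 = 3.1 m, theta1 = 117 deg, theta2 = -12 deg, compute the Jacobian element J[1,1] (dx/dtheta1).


J[1,1] = -L1*sin(t1) - L2*sin(t1+t2)
= -3.7*sin(117) - 3.1*sin(105)
= -6.2911


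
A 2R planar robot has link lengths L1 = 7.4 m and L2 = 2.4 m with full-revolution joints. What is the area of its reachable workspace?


r_max = L1 + L2 = 9.8 m
r_min = |L1 - L2| = 5.0 m
Area = pi*(r_max^2 - r_min^2)
= pi*(96.04 - 25.0)
= pi * 71.04
= 223.1787 m^2


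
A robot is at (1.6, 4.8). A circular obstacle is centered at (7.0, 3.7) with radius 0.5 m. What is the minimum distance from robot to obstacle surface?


center_dist = sqrt((1.6-7.0)^2 + (4.8-3.7)^2)
= sqrt(29.16 + 1.21)
= 5.5109
min_dist = center_dist - radius = 5.5109 - 0.5 = 5.0109 m


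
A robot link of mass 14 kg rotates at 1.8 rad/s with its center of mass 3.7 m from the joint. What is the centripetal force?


F = m * omega^2 * r
= 14 * 1.8^2 * 3.7
= 14 * 3.24 * 3.7
= 167.832 N


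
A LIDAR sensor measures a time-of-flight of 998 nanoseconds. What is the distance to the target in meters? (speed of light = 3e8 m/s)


tof = 998 ns = 9.98e-07 s
dist = c * tof / 2
= 3e8 * 9.98e-07 / 2
= 149.7 m


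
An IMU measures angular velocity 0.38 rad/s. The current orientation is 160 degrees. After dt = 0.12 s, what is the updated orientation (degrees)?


delta_theta = w * dt = 0.38 * 0.12 = 0.0456 rad
= 2.6127 deg
theta_new = 160 + 2.6127 = 162.6127 deg


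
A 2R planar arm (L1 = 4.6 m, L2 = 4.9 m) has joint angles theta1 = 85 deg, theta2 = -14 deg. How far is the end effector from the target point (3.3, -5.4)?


End effector via forward kinematics:
x = L1*cos(t1) + L2*cos(t1+t2) = 1.9962
y = L1*sin(t1) + L2*sin(t1+t2) = 9.2155
Distance to target:
d = sqrt((3.3 - 1.9962)^2 + (-5.4 - 9.2155)^2)
= sqrt(1.6999 + 213.6139)
= 14.6736 m


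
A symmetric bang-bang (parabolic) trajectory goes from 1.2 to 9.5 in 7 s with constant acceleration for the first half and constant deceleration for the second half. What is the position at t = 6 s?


Symmetric rest-to-rest: each phase covers (pf-p0)/2 in time T/2. 0.5*a*(T/2)^2 = (pf-p0)/2 => a = 4*(pf-p0)/T^2
a = 4*(9.5-1.2)/7^2 = 0.6776
t = 6 is in the deceleration phase (t > T/2).
p = pf - 0.5*a*(T-t)^2 = 9.5 - 0.5*0.6776*1^2
= 9.1612


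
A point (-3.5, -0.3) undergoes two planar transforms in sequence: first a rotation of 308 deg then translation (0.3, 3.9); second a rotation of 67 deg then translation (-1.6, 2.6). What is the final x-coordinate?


After transform 1:
x1 = cos(308)*-3.5 - sin(308)*-0.3 + 0.3 = -2.0912
y1 = sin(308)*-3.5 + cos(308)*-0.3 + 3.9 = 6.4733
After transform 2:
x2 = cos(67)*-2.0912 - sin(67)*6.4733 + -1.6
= -8.3758


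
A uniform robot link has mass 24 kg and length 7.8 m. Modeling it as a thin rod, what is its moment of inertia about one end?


I = (1/3) * m * L^2
= (1/3) * 24 * 7.8^2
= 0.333333 * 24 * 60.84
= 486.72 kg*m^2


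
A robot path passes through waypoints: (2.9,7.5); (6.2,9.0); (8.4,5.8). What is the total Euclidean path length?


Segment lengths:
  seg1 = sqrt((3.3)^2 + (1.5)^2) = 3.6249
  seg2 = sqrt((2.2)^2 + (-3.2)^2) = 3.8833
Total = 7.5082


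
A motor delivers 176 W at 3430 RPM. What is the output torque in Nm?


omega = 3430 * 2*pi/60 = 359.1888 rad/s
tau = P / omega = 176 / 359.1888
= 0.49 Nm


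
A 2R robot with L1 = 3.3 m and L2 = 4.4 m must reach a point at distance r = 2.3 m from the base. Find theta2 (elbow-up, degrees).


cos(theta2) = (r^2 - L1^2 - L2^2) / (2*L1*L2)
cos(theta2) = (5.29 - 10.89 - 19.36) / 29.04
cos(theta2) = -0.859504
theta2 = 149.261 degrees


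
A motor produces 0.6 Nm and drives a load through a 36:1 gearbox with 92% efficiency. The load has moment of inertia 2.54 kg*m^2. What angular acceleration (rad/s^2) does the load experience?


tau_out = tau_motor * N * eta
= 0.6 * 36 * 0.92 = 19.872 Nm
alpha = tau_out / I = 19.872 / 2.54
= 7.8236 rad/s^2


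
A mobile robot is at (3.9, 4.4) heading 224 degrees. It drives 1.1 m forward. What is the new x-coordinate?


x_new = x0 + d*cos(theta)
= 3.9 + 1.1*cos(224)
= 3.9 + -0.7913
= 3.1087


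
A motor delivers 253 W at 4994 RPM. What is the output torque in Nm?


omega = 4994 * 2*pi/60 = 522.9705 rad/s
tau = P / omega = 253 / 522.9705
= 0.4838 Nm


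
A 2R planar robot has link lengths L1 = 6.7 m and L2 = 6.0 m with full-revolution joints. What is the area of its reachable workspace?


r_max = L1 + L2 = 12.7 m
r_min = |L1 - L2| = 0.7 m
Area = pi*(r_max^2 - r_min^2)
= pi*(161.29 - 0.49)
= pi * 160.8
= 505.1681 m^2


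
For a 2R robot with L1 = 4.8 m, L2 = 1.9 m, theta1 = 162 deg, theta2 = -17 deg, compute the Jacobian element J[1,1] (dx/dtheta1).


J[1,1] = -L1*sin(t1) - L2*sin(t1+t2)
= -4.8*sin(162) - 1.9*sin(145)
= -2.5731


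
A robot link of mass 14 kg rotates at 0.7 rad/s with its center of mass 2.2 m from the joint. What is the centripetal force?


F = m * omega^2 * r
= 14 * 0.7^2 * 2.2
= 14 * 0.49 * 2.2
= 15.092 N


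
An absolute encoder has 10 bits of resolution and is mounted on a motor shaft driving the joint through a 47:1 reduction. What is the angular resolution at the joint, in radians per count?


counts = 2^10 = 1024
effective counts at joint = 1024 * 47 = 48128
resolution = 2*pi / 48128
= 1.3055e-04 rad/count


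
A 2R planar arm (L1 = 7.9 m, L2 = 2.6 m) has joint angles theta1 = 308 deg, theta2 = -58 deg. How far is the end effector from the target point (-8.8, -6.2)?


End effector via forward kinematics:
x = L1*cos(t1) + L2*cos(t1+t2) = 3.9745
y = L1*sin(t1) + L2*sin(t1+t2) = -8.6685
Distance to target:
d = sqrt((-8.8 - 3.9745)^2 + (-6.2 - -8.6685)^2)
= sqrt(163.1872 + 6.0934)
= 13.0108 m


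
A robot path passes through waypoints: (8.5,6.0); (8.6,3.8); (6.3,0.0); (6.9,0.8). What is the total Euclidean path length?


Segment lengths:
  seg1 = sqrt((0.1)^2 + (-2.2)^2) = 2.2023
  seg2 = sqrt((-2.3)^2 + (-3.8)^2) = 4.4418
  seg3 = sqrt((0.6)^2 + (0.8)^2) = 1.0
Total = 7.6441


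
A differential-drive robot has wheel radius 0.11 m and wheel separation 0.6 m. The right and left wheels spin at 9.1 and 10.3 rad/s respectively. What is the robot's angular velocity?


vR = r*wR = 0.11*9.1 = 1.001 m/s
vL = r*wL = 0.11*10.3 = 1.133 m/s
v = (vR+vL)/2 = 1.067 m/s
omega = (vR-vL)/L = -0.22 rad/s
angular velocity = -0.22 rad/s


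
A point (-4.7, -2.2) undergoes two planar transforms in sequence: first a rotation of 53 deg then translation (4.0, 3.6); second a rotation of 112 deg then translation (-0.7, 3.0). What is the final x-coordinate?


After transform 1:
x1 = cos(53)*-4.7 - sin(53)*-2.2 + 4.0 = 2.9285
y1 = sin(53)*-4.7 + cos(53)*-2.2 + 3.6 = -1.4776
After transform 2:
x2 = cos(112)*2.9285 - sin(112)*-1.4776 + -0.7
= -0.427


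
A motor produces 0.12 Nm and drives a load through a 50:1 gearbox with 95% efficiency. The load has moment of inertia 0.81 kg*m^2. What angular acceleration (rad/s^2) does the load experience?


tau_out = tau_motor * N * eta
= 0.12 * 50 * 0.95 = 5.7 Nm
alpha = tau_out / I = 5.7 / 0.81
= 7.037 rad/s^2


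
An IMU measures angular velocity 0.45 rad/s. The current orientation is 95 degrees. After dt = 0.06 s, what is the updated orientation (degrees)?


delta_theta = w * dt = 0.45 * 0.06 = 0.027 rad
= 1.547 deg
theta_new = 95 + 1.547 = 96.547 deg


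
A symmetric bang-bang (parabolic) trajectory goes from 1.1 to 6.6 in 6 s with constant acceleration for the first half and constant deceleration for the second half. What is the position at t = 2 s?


Symmetric rest-to-rest: each phase covers (pf-p0)/2 in time T/2. 0.5*a*(T/2)^2 = (pf-p0)/2 => a = 4*(pf-p0)/T^2
a = 4*(6.6-1.1)/6^2 = 0.6111
t = 2 is in the acceleration phase (t <= T/2).
p = p0 + 0.5*a*t^2 = 1.1 + 0.5*0.6111*2^2
= 2.3222


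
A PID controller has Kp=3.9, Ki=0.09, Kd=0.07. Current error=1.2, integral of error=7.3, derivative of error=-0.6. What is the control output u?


u = Kp*e + Ki*int(e) + Kd*de/dt
= 3.9*1.2 + 0.09*7.3 + 0.07*(-0.6)
= 4.68 + 0.657 + -0.042
= 5.295


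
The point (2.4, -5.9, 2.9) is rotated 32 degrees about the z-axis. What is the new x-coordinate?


Rotation about z-axis: x' = x*cos(theta) - y*sin(theta)
= 2.4 * 0.848 - -5.9 * 0.5299
= 5.1618


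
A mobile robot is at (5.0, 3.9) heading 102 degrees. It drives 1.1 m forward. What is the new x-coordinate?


x_new = x0 + d*cos(theta)
= 5.0 + 1.1*cos(102)
= 5.0 + -0.2287
= 4.7713


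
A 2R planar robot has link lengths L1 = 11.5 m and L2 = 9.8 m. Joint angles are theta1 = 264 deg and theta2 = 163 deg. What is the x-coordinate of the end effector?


Convert angles to radians: theta1 = 4.6077, theta2 = 2.8449
x = L1*cos(theta1) + L2*cos(theta1+theta2)
x = -1.2021 + 3.8292
x = 2.6271


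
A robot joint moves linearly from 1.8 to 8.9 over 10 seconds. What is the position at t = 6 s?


s = t/T = 6/10 = 0.6
p(t) = p0 + (pf-p0)*s
= 1.8 + (8.9 - 1.8) * 0.6
= 6.06


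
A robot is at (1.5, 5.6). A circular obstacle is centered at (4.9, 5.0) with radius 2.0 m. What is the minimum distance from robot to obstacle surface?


center_dist = sqrt((1.5-4.9)^2 + (5.6-5.0)^2)
= sqrt(11.56 + 0.36)
= 3.4525
min_dist = center_dist - radius = 3.4525 - 2.0 = 1.4525 m


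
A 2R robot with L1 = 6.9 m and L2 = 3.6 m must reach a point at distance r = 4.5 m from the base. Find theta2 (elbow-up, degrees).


cos(theta2) = (r^2 - L1^2 - L2^2) / (2*L1*L2)
cos(theta2) = (20.25 - 47.61 - 12.96) / 49.68
cos(theta2) = -0.811594
theta2 = 144.252 degrees
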